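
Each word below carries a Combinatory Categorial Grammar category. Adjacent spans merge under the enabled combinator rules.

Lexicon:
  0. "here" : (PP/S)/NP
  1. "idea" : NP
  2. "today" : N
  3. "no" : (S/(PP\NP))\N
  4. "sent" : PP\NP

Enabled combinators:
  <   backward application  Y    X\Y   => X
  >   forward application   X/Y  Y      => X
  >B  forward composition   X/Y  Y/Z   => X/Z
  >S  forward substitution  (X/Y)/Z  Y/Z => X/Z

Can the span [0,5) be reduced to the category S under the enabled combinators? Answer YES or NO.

NO

(PP/S)/NP NP N (S/(PP\NP))\N PP\NP
CKY chart[0,5] = {PP}; S ∉ chart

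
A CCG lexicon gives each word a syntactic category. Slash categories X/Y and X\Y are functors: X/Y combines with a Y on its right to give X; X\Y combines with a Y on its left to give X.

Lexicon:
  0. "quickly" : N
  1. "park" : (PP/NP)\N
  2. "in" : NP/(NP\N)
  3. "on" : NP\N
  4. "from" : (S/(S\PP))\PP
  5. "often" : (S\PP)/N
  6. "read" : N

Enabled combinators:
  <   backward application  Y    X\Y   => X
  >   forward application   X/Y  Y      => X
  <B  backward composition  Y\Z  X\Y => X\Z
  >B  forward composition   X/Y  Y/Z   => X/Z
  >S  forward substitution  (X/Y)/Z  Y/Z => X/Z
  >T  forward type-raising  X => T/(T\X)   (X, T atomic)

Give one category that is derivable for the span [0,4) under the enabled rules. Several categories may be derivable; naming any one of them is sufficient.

[0,7] S   >
  [0,5] S/(S\PP)   <
    [0,4] PP   >
      [0,2] PP/NP   <
        [0,1] "quickly" : N
        [1,2] "park" : (PP/NP)\N
      [2,4] NP   >
        [2,3] "in" : NP/(NP\N)
        [3,4] "on" : NP\N
    [4,5] "from" : (S/(S\PP))\PP
  [5,7] S\PP   >
    [5,6] "often" : (S\PP)/N
    [6,7] "read" : N

PP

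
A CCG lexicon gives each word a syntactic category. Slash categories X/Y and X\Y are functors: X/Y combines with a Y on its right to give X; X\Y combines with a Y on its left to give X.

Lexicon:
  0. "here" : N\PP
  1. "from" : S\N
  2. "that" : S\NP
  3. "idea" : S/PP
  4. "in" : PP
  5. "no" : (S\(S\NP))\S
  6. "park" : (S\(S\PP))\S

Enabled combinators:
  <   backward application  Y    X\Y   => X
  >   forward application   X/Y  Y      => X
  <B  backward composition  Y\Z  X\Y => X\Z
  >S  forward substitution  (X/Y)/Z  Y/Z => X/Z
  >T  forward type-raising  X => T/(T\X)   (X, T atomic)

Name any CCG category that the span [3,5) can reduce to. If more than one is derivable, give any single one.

S

[0,7] S   <
  [0,2] S\PP   <B
    [0,1] "here" : N\PP
    [1,2] "from" : S\N
  [2,7] S\(S\PP)   <
    [2,6] S   <
      [2,3] "that" : S\NP
      [3,6] S\(S\NP)   <
        [3,5] S   >
          [3,4] "idea" : S/PP
          [4,5] "in" : PP
        [5,6] "no" : (S\(S\NP))\S
    [6,7] "park" : (S\(S\PP))\S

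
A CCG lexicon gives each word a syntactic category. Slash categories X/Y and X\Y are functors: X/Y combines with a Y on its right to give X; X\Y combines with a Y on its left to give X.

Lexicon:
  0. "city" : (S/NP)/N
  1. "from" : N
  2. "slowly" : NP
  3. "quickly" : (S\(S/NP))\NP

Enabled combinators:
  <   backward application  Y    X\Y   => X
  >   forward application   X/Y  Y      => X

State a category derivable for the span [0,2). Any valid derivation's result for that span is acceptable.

[0,4] S   <
  [0,2] S/NP   >
    [0,1] "city" : (S/NP)/N
    [1,2] "from" : N
  [2,4] S\(S/NP)   <
    [2,3] "slowly" : NP
    [3,4] "quickly" : (S\(S/NP))\NP

S/NP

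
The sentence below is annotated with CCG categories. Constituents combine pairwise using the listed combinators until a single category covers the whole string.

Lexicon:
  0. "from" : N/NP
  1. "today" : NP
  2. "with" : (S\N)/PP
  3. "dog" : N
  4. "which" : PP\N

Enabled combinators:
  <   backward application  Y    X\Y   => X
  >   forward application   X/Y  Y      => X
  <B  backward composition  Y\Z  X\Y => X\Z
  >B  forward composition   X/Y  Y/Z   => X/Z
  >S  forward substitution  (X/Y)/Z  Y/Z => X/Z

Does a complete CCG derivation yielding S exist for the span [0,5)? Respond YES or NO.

[0,5] S   <
  [0,2] N   >
    [0,1] "from" : N/NP
    [1,2] "today" : NP
  [2,5] S\N   >
    [2,3] "with" : (S\N)/PP
    [3,5] PP   <
      [3,4] "dog" : N
      [4,5] "which" : PP\N

YES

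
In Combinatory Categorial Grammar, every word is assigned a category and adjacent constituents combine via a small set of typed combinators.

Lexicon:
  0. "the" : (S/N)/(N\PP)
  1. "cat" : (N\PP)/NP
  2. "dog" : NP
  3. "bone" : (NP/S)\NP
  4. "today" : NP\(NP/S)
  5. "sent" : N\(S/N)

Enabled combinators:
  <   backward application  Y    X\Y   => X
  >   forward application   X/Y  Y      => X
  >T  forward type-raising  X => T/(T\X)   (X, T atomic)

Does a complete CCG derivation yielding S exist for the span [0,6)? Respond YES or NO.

NO

(S/N)/(N\PP) (N\PP)/NP NP (NP/S)\NP NP\(NP/S) N\(S/N)
CKY chart[0,6] = {N, N/(N\N), NP/(NP\N), PP/(PP\N), S/(S\N)}; S ∉ chart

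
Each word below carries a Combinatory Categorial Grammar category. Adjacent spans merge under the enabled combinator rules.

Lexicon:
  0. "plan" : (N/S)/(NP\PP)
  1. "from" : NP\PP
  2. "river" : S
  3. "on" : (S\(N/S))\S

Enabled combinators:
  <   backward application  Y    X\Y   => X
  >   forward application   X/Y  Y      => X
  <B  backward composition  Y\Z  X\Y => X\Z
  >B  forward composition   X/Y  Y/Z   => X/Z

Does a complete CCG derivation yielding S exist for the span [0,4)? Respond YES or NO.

YES

[0,4] S   <
  [0,2] N/S   >
    [0,1] "plan" : (N/S)/(NP\PP)
    [1,2] "from" : NP\PP
  [2,4] S\(N/S)   <
    [2,3] "river" : S
    [3,4] "on" : (S\(N/S))\S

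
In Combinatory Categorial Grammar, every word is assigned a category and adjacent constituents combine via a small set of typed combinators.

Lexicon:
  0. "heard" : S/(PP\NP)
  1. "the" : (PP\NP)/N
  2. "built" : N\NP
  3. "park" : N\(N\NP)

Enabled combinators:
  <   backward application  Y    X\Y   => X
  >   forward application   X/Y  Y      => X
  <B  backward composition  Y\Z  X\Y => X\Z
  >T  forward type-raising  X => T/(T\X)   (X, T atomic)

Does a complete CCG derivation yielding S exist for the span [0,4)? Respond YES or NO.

YES

[0,4] S   >
  [0,1] "heard" : S/(PP\NP)
  [1,4] PP\NP   >
    [1,2] "the" : (PP\NP)/N
    [2,4] N   <
      [2,3] "built" : N\NP
      [3,4] "park" : N\(N\NP)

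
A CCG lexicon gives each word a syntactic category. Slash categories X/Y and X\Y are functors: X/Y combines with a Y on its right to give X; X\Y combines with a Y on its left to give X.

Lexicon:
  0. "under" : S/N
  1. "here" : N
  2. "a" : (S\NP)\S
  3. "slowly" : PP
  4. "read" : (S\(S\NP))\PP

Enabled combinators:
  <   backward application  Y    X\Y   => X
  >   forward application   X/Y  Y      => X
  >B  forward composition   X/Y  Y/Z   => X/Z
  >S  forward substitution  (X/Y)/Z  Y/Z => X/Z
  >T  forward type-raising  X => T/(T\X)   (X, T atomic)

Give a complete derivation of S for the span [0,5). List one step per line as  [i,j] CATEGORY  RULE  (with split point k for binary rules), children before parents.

[0,1] S/N  lex  "under"
[1,2] N  lex  "here"
[0,2] S  >  k=1
[2,3] (S\NP)\S  lex  "a"
[0,3] S\NP  <  k=2
[3,4] PP  lex  "slowly"
[4,5] (S\(S\NP))\PP  lex  "read"
[3,5] S\(S\NP)  <  k=4
[0,5] S  <  k=3

[0,5] S   <
  [0,3] S\NP   <
    [0,2] S   >
      [0,1] "under" : S/N
      [1,2] "here" : N
    [2,3] "a" : (S\NP)\S
  [3,5] S\(S\NP)   <
    [3,4] "slowly" : PP
    [4,5] "read" : (S\(S\NP))\PP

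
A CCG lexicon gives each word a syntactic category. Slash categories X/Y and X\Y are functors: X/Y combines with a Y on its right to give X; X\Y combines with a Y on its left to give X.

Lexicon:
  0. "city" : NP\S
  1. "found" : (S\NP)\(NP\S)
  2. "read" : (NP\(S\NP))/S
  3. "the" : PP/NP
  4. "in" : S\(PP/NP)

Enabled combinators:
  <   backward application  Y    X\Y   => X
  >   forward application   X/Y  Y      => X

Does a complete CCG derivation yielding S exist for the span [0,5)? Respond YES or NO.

NO

NP\S (S\NP)\(NP\S) (NP\(S\NP))/S PP/NP S\(PP/NP)
CKY chart[0,5] = {NP}; S ∉ chart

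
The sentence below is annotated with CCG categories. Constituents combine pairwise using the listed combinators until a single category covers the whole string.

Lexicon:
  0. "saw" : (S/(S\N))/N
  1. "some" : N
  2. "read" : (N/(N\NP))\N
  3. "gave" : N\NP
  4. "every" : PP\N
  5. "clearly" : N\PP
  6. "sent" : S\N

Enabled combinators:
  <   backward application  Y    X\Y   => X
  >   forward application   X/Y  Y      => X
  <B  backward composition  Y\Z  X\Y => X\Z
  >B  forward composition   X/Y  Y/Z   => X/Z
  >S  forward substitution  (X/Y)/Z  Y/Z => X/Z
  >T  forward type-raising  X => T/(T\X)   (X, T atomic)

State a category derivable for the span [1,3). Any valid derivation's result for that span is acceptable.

N/(N\NP)

[0,7] S   >
  [0,4] S/(S\N)   >
    [0,1] "saw" : (S/(S\N))/N
    [1,4] N   >
      [1,3] N/(N\NP)   <
        [1,2] "some" : N
        [2,3] "read" : (N/(N\NP))\N
      [3,4] "gave" : N\NP
  [4,7] S\N   <B
    [4,6] N\N   <B
      [4,5] "every" : PP\N
      [5,6] "clearly" : N\PP
    [6,7] "sent" : S\N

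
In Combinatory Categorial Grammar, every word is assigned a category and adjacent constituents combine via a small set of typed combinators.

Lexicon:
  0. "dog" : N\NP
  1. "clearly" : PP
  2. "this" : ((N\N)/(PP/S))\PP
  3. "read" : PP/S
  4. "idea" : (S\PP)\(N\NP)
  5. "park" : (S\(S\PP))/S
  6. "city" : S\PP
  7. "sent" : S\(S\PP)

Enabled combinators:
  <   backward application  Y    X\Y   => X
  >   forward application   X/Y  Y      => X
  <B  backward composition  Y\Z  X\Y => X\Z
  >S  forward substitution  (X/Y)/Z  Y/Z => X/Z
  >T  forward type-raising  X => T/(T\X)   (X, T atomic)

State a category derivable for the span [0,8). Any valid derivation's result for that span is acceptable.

S

[0,8] S   <
  [0,5] S\PP   <
    [0,4] N\NP   <B
      [0,1] "dog" : N\NP
      [1,4] N\N   >
        [1,3] (N\N)/(PP/S)   <
          [1,2] "clearly" : PP
          [2,3] "this" : ((N\N)/(PP/S))\PP
        [3,4] "read" : PP/S
    [4,5] "idea" : (S\PP)\(N\NP)
  [5,8] S\(S\PP)   >
    [5,6] "park" : (S\(S\PP))/S
    [6,8] S   <
      [6,7] "city" : S\PP
      [7,8] "sent" : S\(S\PP)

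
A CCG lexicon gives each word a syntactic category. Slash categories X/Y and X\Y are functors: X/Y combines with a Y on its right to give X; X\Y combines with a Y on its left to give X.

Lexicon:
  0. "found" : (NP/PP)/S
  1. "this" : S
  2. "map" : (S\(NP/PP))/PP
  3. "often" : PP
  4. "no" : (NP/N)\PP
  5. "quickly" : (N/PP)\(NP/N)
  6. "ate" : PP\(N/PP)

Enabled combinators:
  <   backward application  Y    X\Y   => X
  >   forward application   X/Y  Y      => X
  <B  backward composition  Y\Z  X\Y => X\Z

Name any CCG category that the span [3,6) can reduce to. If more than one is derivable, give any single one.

N/PP

[0,7] S   <
  [0,2] NP/PP   >
    [0,1] "found" : (NP/PP)/S
    [1,2] "this" : S
  [2,7] S\(NP/PP)   >
    [2,3] "map" : (S\(NP/PP))/PP
    [3,7] PP   <
      [3,6] N/PP   <
        [3,5] NP/N   <
          [3,4] "often" : PP
          [4,5] "no" : (NP/N)\PP
        [5,6] "quickly" : (N/PP)\(NP/N)
      [6,7] "ate" : PP\(N/PP)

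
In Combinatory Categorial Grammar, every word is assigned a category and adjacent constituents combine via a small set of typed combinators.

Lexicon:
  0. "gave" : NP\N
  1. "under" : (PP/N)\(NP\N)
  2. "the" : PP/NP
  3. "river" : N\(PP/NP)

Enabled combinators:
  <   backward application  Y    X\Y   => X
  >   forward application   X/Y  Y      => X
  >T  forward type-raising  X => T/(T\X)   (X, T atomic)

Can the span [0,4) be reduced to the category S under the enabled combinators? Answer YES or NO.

NO

NP\N (PP/N)\(NP\N) PP/NP N\(PP/NP)
CKY chart[0,4] = {N/(N\PP), NP/(NP\PP), PP, PP/(PP\PP), S/(S\PP)}; S ∉ chart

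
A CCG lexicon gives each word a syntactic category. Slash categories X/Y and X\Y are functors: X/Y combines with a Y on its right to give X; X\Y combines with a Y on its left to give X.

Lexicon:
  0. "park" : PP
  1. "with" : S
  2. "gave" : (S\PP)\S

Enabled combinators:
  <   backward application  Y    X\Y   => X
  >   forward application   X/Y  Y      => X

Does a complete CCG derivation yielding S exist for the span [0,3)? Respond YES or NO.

YES

[0,3] S   <
  [0,1] "park" : PP
  [1,3] S\PP   <
    [1,2] "with" : S
    [2,3] "gave" : (S\PP)\S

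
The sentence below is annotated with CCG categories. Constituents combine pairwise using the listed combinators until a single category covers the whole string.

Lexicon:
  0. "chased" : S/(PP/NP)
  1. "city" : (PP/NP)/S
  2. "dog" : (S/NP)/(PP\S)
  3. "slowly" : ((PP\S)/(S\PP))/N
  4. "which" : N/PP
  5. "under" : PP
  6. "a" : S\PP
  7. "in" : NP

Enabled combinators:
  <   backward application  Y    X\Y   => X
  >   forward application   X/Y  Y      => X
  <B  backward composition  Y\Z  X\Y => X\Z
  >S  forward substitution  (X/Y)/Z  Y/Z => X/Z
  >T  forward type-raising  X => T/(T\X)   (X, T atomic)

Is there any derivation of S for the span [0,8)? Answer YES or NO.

[0,8] S   >
  [0,1] "chased" : S/(PP/NP)
  [1,8] PP/NP   >
    [1,2] "city" : (PP/NP)/S
    [2,8] S   >
      [2,7] S/NP   >
        [2,3] "dog" : (S/NP)/(PP\S)
        [3,7] PP\S   >
          [3,6] (PP\S)/(S\PP)   >
            [3,4] "slowly" : ((PP\S)/(S\PP))/N
            [4,6] N   >
              [4,5] "which" : N/PP
              [5,6] "under" : PP
          [6,7] "a" : S\PP
      [7,8] "in" : NP

YES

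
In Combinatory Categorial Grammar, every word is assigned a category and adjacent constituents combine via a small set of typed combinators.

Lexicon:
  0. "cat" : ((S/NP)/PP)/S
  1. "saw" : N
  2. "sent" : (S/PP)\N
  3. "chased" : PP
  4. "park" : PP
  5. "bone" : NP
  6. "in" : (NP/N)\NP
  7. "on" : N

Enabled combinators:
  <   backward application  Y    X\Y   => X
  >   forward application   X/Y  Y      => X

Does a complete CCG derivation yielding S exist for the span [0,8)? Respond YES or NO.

[0,8] S   >
  [0,5] S/NP   >
    [0,4] (S/NP)/PP   >
      [0,1] "cat" : ((S/NP)/PP)/S
      [1,4] S   >
        [1,3] S/PP   <
          [1,2] "saw" : N
          [2,3] "sent" : (S/PP)\N
        [3,4] "chased" : PP
    [4,5] "park" : PP
  [5,8] NP   >
    [5,7] NP/N   <
      [5,6] "bone" : NP
      [6,7] "in" : (NP/N)\NP
    [7,8] "on" : N

YES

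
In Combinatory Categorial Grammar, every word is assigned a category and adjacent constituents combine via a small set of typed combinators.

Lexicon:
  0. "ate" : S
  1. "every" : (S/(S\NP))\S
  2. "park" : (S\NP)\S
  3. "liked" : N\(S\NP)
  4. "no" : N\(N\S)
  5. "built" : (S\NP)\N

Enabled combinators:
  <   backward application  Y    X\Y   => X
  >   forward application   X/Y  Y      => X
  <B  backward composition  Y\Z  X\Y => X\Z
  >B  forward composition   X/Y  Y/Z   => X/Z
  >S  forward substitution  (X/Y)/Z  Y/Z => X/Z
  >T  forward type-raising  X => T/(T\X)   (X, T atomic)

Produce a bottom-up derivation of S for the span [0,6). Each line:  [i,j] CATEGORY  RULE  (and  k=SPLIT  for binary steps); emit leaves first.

[0,6] S   >
  [0,2] S/(S\NP)   <
    [0,1] "ate" : S
    [1,2] "every" : (S/(S\NP))\S
  [2,6] S\NP   <
    [2,5] N   <
      [2,4] N\S   <B
        [2,3] "park" : (S\NP)\S
        [3,4] "liked" : N\(S\NP)
      [4,5] "no" : N\(N\S)
    [5,6] "built" : (S\NP)\N

[0,1] S  lex  "ate"
[1,2] (S/(S\NP))\S  lex  "every"
[0,2] S/(S\NP)  <  k=1
[2,3] (S\NP)\S  lex  "park"
[3,4] N\(S\NP)  lex  "liked"
[2,4] N\S  <B  k=3
[4,5] N\(N\S)  lex  "no"
[2,5] N  <  k=4
[5,6] (S\NP)\N  lex  "built"
[2,6] S\NP  <  k=5
[0,6] S  >  k=2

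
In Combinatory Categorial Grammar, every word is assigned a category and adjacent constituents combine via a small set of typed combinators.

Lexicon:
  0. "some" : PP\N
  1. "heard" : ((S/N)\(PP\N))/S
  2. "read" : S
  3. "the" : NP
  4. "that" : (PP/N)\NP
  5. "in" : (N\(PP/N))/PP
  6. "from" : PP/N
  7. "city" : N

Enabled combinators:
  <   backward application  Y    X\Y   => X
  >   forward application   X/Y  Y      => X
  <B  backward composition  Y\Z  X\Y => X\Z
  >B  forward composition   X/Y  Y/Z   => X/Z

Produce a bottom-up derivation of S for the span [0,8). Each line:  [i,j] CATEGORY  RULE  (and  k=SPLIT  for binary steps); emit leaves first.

[0,8] S   >
  [0,3] S/N   <
    [0,1] "some" : PP\N
    [1,3] (S/N)\(PP\N)   >
      [1,2] "heard" : ((S/N)\(PP\N))/S
      [2,3] "read" : S
  [3,8] N   <
    [3,4] "the" : NP
    [4,8] N\NP   <B
      [4,5] "that" : (PP/N)\NP
      [5,8] N\(PP/N)   >
        [5,6] "in" : (N\(PP/N))/PP
        [6,8] PP   >
          [6,7] "from" : PP/N
          [7,8] "city" : N

[0,1] PP\N  lex  "some"
[1,2] ((S/N)\(PP\N))/S  lex  "heard"
[2,3] S  lex  "read"
[1,3] (S/N)\(PP\N)  >  k=2
[0,3] S/N  <  k=1
[3,4] NP  lex  "the"
[4,5] (PP/N)\NP  lex  "that"
[5,6] (N\(PP/N))/PP  lex  "in"
[6,7] PP/N  lex  "from"
[7,8] N  lex  "city"
[6,8] PP  >  k=7
[5,8] N\(PP/N)  >  k=6
[4,8] N\NP  <B  k=5
[3,8] N  <  k=4
[0,8] S  >  k=3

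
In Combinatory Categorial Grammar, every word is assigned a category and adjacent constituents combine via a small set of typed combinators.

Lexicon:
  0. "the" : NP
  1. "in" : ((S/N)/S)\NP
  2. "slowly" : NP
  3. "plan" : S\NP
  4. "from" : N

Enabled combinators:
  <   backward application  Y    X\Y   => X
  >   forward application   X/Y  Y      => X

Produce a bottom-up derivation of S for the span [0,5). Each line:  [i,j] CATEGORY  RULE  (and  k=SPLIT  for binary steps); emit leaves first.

[0,5] S   >
  [0,4] S/N   >
    [0,2] (S/N)/S   <
      [0,1] "the" : NP
      [1,2] "in" : ((S/N)/S)\NP
    [2,4] S   <
      [2,3] "slowly" : NP
      [3,4] "plan" : S\NP
  [4,5] "from" : N

[0,1] NP  lex  "the"
[1,2] ((S/N)/S)\NP  lex  "in"
[0,2] (S/N)/S  <  k=1
[2,3] NP  lex  "slowly"
[3,4] S\NP  lex  "plan"
[2,4] S  <  k=3
[0,4] S/N  >  k=2
[4,5] N  lex  "from"
[0,5] S  >  k=4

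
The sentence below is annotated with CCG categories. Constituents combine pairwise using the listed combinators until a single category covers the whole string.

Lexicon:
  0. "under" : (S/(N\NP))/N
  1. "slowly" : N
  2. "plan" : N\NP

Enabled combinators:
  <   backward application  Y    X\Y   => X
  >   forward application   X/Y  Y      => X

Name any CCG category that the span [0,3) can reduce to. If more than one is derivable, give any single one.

[0,3] S   >
  [0,2] S/(N\NP)   >
    [0,1] "under" : (S/(N\NP))/N
    [1,2] "slowly" : N
  [2,3] "plan" : N\NP

S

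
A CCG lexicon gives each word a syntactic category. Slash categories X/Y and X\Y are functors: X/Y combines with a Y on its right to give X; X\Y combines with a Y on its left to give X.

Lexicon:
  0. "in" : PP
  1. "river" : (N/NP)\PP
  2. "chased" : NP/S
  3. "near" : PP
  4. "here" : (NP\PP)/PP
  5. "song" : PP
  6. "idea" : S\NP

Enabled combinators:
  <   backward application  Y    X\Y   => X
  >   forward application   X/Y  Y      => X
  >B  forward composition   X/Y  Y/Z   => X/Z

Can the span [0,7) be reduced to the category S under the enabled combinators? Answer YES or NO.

PP (N/NP)\PP NP/S PP (NP\PP)/PP PP S\NP
CKY chart[0,7] = {N}; S ∉ chart

NO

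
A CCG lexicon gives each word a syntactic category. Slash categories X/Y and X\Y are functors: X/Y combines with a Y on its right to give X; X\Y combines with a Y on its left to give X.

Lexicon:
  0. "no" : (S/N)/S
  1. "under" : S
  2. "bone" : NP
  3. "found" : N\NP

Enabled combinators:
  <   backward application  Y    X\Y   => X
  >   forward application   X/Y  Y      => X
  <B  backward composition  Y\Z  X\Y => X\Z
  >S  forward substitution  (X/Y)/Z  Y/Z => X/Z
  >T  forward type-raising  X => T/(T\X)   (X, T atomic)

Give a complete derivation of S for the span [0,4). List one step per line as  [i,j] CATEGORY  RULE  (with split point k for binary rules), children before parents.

[0,1] (S/N)/S  lex  "no"
[1,2] S  lex  "under"
[0,2] S/N  >  k=1
[2,3] NP  lex  "bone"
[2,3] N/(N\NP)  >T
[3,4] N\NP  lex  "found"
[2,4] N  >  k=3
[0,4] S  >  k=2

[0,4] S   >
  [0,2] S/N   >
    [0,1] "no" : (S/N)/S
    [1,2] "under" : S
  [2,4] N   >
    [2,3] N/(N\NP)   >T
      [2,3] "bone" : NP
    [3,4] "found" : N\NP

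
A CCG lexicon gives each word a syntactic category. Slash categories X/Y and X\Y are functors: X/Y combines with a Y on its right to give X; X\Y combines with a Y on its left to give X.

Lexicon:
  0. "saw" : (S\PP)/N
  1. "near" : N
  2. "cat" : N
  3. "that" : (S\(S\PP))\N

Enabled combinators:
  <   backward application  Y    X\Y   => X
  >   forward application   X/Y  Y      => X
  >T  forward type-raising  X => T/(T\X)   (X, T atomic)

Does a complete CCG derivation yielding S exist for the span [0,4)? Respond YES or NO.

[0,4] S   <
  [0,2] S\PP   >
    [0,1] "saw" : (S\PP)/N
    [1,2] "near" : N
  [2,4] S\(S\PP)   <
    [2,3] "cat" : N
    [3,4] "that" : (S\(S\PP))\N

YES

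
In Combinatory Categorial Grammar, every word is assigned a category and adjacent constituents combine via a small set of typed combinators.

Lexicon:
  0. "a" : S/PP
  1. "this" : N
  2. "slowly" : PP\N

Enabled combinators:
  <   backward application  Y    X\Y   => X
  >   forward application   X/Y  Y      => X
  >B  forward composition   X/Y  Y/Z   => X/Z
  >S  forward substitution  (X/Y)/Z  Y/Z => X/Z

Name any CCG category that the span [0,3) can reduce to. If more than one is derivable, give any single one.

S

[0,3] S   >
  [0,1] "a" : S/PP
  [1,3] PP   <
    [1,2] "this" : N
    [2,3] "slowly" : PP\N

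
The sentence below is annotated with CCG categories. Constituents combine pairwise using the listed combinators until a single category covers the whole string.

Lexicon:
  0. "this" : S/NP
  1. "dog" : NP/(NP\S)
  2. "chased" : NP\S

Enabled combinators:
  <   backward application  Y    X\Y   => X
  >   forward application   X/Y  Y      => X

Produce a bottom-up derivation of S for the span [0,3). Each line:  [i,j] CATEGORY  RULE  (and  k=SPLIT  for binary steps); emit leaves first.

[0,3] S   >
  [0,1] "this" : S/NP
  [1,3] NP   >
    [1,2] "dog" : NP/(NP\S)
    [2,3] "chased" : NP\S

[0,1] S/NP  lex  "this"
[1,2] NP/(NP\S)  lex  "dog"
[2,3] NP\S  lex  "chased"
[1,3] NP  >  k=2
[0,3] S  >  k=1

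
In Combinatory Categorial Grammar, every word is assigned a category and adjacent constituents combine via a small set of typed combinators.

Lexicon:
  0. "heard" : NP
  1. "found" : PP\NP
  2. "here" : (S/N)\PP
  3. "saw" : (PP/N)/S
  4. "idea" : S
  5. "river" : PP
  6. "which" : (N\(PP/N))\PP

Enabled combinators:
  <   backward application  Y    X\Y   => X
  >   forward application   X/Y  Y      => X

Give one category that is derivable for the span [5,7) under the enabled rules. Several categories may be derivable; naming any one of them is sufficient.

N\(PP/N)

[0,7] S   >
  [0,3] S/N   <
    [0,2] PP   <
      [0,1] "heard" : NP
      [1,2] "found" : PP\NP
    [2,3] "here" : (S/N)\PP
  [3,7] N   <
    [3,5] PP/N   >
      [3,4] "saw" : (PP/N)/S
      [4,5] "idea" : S
    [5,7] N\(PP/N)   <
      [5,6] "river" : PP
      [6,7] "which" : (N\(PP/N))\PP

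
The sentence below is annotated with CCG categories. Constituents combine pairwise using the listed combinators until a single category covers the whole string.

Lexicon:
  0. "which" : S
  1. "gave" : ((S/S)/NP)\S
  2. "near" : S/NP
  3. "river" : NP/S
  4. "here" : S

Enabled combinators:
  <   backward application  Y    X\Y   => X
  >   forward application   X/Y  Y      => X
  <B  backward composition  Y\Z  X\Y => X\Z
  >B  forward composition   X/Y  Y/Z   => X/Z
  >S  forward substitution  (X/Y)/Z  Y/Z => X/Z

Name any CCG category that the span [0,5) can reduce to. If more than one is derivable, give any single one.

S

[0,5] S   >
  [0,3] S/NP   >S
    [0,2] (S/S)/NP   <
      [0,1] "which" : S
      [1,2] "gave" : ((S/S)/NP)\S
    [2,3] "near" : S/NP
  [3,5] NP   >
    [3,4] "river" : NP/S
    [4,5] "here" : S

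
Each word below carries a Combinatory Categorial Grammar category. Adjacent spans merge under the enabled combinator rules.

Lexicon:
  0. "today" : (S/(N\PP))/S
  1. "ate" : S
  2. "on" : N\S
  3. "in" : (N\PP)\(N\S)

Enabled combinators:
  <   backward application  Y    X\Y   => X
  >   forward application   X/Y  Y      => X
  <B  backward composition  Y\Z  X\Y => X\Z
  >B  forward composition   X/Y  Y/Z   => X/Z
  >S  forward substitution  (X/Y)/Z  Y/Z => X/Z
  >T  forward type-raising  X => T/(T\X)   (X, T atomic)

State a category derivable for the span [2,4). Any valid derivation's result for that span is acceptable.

N\PP

[0,4] S   >
  [0,2] S/(N\PP)   >
    [0,1] "today" : (S/(N\PP))/S
    [1,2] "ate" : S
  [2,4] N\PP   <
    [2,3] "on" : N\S
    [3,4] "in" : (N\PP)\(N\S)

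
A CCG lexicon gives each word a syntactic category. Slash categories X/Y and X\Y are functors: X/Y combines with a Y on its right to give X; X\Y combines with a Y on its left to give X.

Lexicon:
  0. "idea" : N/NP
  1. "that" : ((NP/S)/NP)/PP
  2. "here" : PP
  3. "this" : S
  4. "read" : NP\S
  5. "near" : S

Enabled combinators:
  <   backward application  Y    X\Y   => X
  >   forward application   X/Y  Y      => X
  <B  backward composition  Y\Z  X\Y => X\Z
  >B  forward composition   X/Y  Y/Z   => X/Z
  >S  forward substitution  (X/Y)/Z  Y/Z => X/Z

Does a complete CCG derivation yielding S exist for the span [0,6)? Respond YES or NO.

NO

N/NP ((NP/S)/NP)/PP PP S NP\S S
CKY chart[0,6] = {N}; S ∉ chart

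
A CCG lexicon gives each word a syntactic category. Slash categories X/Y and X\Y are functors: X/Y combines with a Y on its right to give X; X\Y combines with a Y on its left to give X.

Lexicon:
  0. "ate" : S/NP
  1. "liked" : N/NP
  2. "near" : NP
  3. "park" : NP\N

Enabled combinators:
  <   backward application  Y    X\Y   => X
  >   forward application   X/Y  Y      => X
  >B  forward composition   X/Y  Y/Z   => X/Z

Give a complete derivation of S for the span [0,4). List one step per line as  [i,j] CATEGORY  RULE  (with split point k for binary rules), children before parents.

[0,4] S   >
  [0,1] "ate" : S/NP
  [1,4] NP   <
    [1,3] N   >
      [1,2] "liked" : N/NP
      [2,3] "near" : NP
    [3,4] "park" : NP\N

[0,1] S/NP  lex  "ate"
[1,2] N/NP  lex  "liked"
[2,3] NP  lex  "near"
[1,3] N  >  k=2
[3,4] NP\N  lex  "park"
[1,4] NP  <  k=3
[0,4] S  >  k=1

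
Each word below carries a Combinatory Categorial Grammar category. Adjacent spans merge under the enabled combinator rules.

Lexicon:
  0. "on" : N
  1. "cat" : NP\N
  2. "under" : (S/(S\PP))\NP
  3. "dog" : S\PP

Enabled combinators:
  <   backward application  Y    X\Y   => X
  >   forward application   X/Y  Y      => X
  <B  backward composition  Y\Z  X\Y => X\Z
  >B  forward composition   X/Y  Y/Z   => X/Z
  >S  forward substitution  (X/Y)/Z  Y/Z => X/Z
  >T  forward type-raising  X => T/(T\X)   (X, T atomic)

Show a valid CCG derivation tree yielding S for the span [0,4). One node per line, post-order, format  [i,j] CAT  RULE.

[0,1] N  lex  "on"
[1,2] NP\N  lex  "cat"
[0,2] NP  <  k=1
[2,3] (S/(S\PP))\NP  lex  "under"
[0,3] S/(S\PP)  <  k=2
[3,4] S\PP  lex  "dog"
[0,4] S  >  k=3

[0,4] S   >
  [0,3] S/(S\PP)   <
    [0,2] NP   <
      [0,1] "on" : N
      [1,2] "cat" : NP\N
    [2,3] "under" : (S/(S\PP))\NP
  [3,4] "dog" : S\PP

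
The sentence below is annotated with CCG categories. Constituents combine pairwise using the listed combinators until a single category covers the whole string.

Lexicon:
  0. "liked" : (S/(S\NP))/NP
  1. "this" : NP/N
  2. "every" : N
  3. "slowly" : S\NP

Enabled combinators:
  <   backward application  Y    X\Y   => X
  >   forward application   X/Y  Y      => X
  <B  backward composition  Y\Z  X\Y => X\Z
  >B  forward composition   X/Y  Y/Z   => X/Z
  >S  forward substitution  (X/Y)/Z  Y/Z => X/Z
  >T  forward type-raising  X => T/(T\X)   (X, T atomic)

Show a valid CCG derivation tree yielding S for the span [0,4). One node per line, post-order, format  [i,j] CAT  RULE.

[0,4] S   >
  [0,3] S/(S\NP)   >
    [0,1] "liked" : (S/(S\NP))/NP
    [1,3] NP   >
      [1,2] "this" : NP/N
      [2,3] "every" : N
  [3,4] "slowly" : S\NP

[0,1] (S/(S\NP))/NP  lex  "liked"
[1,2] NP/N  lex  "this"
[2,3] N  lex  "every"
[1,3] NP  >  k=2
[0,3] S/(S\NP)  >  k=1
[3,4] S\NP  lex  "slowly"
[0,4] S  >  k=3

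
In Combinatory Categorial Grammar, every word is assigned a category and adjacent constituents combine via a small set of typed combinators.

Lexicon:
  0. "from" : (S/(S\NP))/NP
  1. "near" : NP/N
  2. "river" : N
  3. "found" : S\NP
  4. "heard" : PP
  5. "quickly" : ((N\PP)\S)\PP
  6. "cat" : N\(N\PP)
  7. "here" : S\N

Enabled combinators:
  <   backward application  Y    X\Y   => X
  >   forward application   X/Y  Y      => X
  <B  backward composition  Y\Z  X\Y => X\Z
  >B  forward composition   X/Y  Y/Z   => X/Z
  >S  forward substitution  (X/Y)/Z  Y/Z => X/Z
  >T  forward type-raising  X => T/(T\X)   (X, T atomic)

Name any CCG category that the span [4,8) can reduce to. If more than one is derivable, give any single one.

S\S

[0,8] S   >
  [0,3] S/(S\NP)   >
    [0,1] "from" : (S/(S\NP))/NP
    [1,3] NP   >
      [1,2] "near" : NP/N
      [2,3] "river" : N
  [3,8] S\NP   <B
    [3,4] "found" : S\NP
    [4,8] S\S   <B
      [4,7] N\S   <B
        [4,6] (N\PP)\S   <
          [4,5] "heard" : PP
          [5,6] "quickly" : ((N\PP)\S)\PP
        [6,7] "cat" : N\(N\PP)
      [7,8] "here" : S\N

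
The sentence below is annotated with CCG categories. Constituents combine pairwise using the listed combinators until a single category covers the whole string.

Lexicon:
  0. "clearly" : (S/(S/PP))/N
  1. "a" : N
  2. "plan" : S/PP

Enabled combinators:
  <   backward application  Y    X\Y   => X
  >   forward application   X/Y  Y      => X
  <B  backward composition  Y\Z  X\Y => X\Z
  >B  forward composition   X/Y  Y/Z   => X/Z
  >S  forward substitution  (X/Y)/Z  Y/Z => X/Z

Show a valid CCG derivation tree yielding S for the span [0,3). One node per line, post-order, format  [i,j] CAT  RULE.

[0,1] (S/(S/PP))/N  lex  "clearly"
[1,2] N  lex  "a"
[0,2] S/(S/PP)  >  k=1
[2,3] S/PP  lex  "plan"
[0,3] S  >  k=2

[0,3] S   >
  [0,2] S/(S/PP)   >
    [0,1] "clearly" : (S/(S/PP))/N
    [1,2] "a" : N
  [2,3] "plan" : S/PP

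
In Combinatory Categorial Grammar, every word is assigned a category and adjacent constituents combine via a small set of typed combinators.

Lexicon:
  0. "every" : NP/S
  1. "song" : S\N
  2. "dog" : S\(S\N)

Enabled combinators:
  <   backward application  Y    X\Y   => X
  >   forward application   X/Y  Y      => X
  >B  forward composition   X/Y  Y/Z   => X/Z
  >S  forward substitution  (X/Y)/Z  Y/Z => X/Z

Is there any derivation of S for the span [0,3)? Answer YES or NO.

NO

NP/S S\N S\(S\N)
CKY chart[0,3] = {NP}; S ∉ chart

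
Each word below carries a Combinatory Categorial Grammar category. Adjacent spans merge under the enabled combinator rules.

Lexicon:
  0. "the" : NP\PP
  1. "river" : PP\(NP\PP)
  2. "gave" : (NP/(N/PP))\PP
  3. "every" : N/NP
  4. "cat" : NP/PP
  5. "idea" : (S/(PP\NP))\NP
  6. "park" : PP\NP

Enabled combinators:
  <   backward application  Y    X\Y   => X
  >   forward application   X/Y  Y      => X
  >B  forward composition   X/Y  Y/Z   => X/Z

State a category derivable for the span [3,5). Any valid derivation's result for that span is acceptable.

N/PP

[0,7] S   >
  [0,6] S/(PP\NP)   <
    [0,5] NP   >
      [0,3] NP/(N/PP)   <
        [0,2] PP   <
          [0,1] "the" : NP\PP
          [1,2] "river" : PP\(NP\PP)
        [2,3] "gave" : (NP/(N/PP))\PP
      [3,5] N/PP   >B
        [3,4] "every" : N/NP
        [4,5] "cat" : NP/PP
    [5,6] "idea" : (S/(PP\NP))\NP
  [6,7] "park" : PP\NP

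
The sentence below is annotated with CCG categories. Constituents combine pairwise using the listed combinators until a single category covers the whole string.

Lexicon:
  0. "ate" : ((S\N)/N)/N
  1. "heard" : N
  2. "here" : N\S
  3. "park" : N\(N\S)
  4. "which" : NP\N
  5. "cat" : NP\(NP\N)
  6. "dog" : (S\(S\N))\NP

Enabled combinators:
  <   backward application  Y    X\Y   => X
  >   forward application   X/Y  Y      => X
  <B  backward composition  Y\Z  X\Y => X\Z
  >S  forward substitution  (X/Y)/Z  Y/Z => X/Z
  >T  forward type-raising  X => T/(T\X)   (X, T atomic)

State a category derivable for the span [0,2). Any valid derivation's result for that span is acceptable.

[0,7] S   <
  [0,4] S\N   >
    [0,2] (S\N)/N   >
      [0,1] "ate" : ((S\N)/N)/N
      [1,2] "heard" : N
    [2,4] N   <
      [2,3] "here" : N\S
      [3,4] "park" : N\(N\S)
  [4,7] S\(S\N)   <
    [4,6] NP   <
      [4,5] "which" : NP\N
      [5,6] "cat" : NP\(NP\N)
    [6,7] "dog" : (S\(S\N))\NP

(S\N)/N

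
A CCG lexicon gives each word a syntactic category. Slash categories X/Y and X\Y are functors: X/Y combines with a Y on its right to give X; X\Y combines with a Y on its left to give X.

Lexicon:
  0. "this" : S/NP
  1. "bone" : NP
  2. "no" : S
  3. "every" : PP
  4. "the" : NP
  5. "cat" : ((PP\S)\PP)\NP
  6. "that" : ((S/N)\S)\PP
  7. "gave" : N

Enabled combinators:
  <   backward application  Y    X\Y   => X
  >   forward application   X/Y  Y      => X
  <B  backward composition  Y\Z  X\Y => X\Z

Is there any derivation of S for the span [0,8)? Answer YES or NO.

[0,8] S   >
  [0,7] S/N   <
    [0,2] S   >
      [0,1] "this" : S/NP
      [1,2] "bone" : NP
    [2,7] (S/N)\S   <
      [2,6] PP   <
        [2,3] "no" : S
        [3,6] PP\S   <
          [3,4] "every" : PP
          [4,6] (PP\S)\PP   <
            [4,5] "the" : NP
            [5,6] "cat" : ((PP\S)\PP)\NP
      [6,7] "that" : ((S/N)\S)\PP
  [7,8] "gave" : N

YES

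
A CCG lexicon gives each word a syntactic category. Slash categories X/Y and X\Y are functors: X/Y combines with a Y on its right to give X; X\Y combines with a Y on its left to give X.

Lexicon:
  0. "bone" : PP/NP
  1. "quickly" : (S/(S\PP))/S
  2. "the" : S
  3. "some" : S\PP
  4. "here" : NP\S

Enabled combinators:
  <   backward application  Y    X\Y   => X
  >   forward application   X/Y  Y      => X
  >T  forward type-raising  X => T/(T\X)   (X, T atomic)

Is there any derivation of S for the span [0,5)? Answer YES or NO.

NO

PP/NP (S/(S\PP))/S S S\PP NP\S
CKY chart[0,5] = {N/(N\PP), NP/(NP\PP), PP, PP/(PP\PP), S/(S\PP)}; S ∉ chart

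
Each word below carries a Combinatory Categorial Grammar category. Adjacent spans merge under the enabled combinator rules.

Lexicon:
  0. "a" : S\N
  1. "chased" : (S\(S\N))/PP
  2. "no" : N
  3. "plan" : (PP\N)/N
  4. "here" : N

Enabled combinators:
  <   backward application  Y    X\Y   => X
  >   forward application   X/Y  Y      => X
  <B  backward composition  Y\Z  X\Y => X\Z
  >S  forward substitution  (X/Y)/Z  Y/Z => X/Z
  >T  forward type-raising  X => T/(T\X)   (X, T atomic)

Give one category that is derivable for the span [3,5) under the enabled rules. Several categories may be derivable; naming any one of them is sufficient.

PP\N

[0,5] S   <
  [0,1] "a" : S\N
  [1,5] S\(S\N)   >
    [1,2] "chased" : (S\(S\N))/PP
    [2,5] PP   >
      [2,3] PP/(PP\N)   >T
        [2,3] "no" : N
      [3,5] PP\N   >
        [3,4] "plan" : (PP\N)/N
        [4,5] "here" : N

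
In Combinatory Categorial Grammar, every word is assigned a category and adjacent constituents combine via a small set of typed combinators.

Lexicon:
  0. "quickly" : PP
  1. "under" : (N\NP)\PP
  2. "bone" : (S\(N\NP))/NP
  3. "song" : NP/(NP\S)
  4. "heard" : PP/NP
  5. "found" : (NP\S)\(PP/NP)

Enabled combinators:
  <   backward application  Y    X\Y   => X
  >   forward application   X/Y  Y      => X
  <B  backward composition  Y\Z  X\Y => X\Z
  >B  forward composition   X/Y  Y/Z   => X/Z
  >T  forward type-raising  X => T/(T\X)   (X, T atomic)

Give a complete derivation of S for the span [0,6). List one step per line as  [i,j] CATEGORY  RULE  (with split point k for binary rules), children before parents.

[0,1] PP  lex  "quickly"
[1,2] (N\NP)\PP  lex  "under"
[0,2] N\NP  <  k=1
[2,3] (S\(N\NP))/NP  lex  "bone"
[3,4] NP/(NP\S)  lex  "song"
[4,5] PP/NP  lex  "heard"
[5,6] (NP\S)\(PP/NP)  lex  "found"
[4,6] NP\S  <  k=5
[3,6] NP  >  k=4
[2,6] S\(N\NP)  >  k=3
[0,6] S  <  k=2

[0,6] S   <
  [0,2] N\NP   <
    [0,1] "quickly" : PP
    [1,2] "under" : (N\NP)\PP
  [2,6] S\(N\NP)   >
    [2,3] "bone" : (S\(N\NP))/NP
    [3,6] NP   >
      [3,4] "song" : NP/(NP\S)
      [4,6] NP\S   <
        [4,5] "heard" : PP/NP
        [5,6] "found" : (NP\S)\(PP/NP)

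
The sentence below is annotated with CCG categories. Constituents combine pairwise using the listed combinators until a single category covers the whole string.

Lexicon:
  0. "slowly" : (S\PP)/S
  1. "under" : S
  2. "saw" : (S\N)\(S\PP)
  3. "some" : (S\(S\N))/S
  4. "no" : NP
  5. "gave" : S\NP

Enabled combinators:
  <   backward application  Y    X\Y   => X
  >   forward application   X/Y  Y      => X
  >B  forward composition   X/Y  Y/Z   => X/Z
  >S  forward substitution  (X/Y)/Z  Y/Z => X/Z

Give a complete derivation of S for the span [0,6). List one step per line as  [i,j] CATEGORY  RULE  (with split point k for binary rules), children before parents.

[0,1] (S\PP)/S  lex  "slowly"
[1,2] S  lex  "under"
[0,2] S\PP  >  k=1
[2,3] (S\N)\(S\PP)  lex  "saw"
[0,3] S\N  <  k=2
[3,4] (S\(S\N))/S  lex  "some"
[4,5] NP  lex  "no"
[5,6] S\NP  lex  "gave"
[4,6] S  <  k=5
[3,6] S\(S\N)  >  k=4
[0,6] S  <  k=3

[0,6] S   <
  [0,3] S\N   <
    [0,2] S\PP   >
      [0,1] "slowly" : (S\PP)/S
      [1,2] "under" : S
    [2,3] "saw" : (S\N)\(S\PP)
  [3,6] S\(S\N)   >
    [3,4] "some" : (S\(S\N))/S
    [4,6] S   <
      [4,5] "no" : NP
      [5,6] "gave" : S\NP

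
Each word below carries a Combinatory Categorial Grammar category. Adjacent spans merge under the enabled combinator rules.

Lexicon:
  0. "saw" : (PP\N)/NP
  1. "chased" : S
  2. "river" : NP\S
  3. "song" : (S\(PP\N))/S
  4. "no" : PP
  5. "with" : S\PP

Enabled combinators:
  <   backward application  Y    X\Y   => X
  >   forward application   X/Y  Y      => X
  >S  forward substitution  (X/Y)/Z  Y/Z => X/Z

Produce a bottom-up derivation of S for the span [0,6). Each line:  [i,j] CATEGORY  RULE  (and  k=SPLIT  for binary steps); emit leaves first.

[0,6] S   <
  [0,3] PP\N   >
    [0,1] "saw" : (PP\N)/NP
    [1,3] NP   <
      [1,2] "chased" : S
      [2,3] "river" : NP\S
  [3,6] S\(PP\N)   >
    [3,4] "song" : (S\(PP\N))/S
    [4,6] S   <
      [4,5] "no" : PP
      [5,6] "with" : S\PP

[0,1] (PP\N)/NP  lex  "saw"
[1,2] S  lex  "chased"
[2,3] NP\S  lex  "river"
[1,3] NP  <  k=2
[0,3] PP\N  >  k=1
[3,4] (S\(PP\N))/S  lex  "song"
[4,5] PP  lex  "no"
[5,6] S\PP  lex  "with"
[4,6] S  <  k=5
[3,6] S\(PP\N)  >  k=4
[0,6] S  <  k=3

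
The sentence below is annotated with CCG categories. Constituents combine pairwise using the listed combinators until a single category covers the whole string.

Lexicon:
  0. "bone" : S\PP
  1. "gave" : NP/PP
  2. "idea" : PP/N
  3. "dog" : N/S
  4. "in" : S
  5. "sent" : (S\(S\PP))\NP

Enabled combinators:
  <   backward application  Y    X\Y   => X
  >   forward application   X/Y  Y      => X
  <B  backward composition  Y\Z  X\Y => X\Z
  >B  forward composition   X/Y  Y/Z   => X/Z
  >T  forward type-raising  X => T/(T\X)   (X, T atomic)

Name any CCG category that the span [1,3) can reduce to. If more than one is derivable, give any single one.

[0,6] S   <
  [0,1] "bone" : S\PP
  [1,6] S\(S\PP)   <
    [1,5] NP   >
      [1,3] NP/N   >B
        [1,2] "gave" : NP/PP
        [2,3] "idea" : PP/N
      [3,5] N   >
        [3,4] "dog" : N/S
        [4,5] "in" : S
    [5,6] "sent" : (S\(S\PP))\NP

NP/N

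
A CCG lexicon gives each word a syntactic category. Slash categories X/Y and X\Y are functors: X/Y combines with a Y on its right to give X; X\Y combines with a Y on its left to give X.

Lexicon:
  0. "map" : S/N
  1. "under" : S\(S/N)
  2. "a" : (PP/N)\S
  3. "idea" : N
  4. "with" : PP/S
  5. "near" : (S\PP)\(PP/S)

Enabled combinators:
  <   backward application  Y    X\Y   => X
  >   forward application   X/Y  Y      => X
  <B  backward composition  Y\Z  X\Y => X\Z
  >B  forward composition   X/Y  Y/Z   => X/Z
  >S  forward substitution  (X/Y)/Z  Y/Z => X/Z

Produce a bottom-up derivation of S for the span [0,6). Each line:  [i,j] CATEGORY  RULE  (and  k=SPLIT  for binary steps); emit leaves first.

[0,1] S/N  lex  "map"
[1,2] S\(S/N)  lex  "under"
[0,2] S  <  k=1
[2,3] (PP/N)\S  lex  "a"
[0,3] PP/N  <  k=2
[3,4] N  lex  "idea"
[0,4] PP  >  k=3
[4,5] PP/S  lex  "with"
[5,6] (S\PP)\(PP/S)  lex  "near"
[4,6] S\PP  <  k=5
[0,6] S  <  k=4

[0,6] S   <
  [0,4] PP   >
    [0,3] PP/N   <
      [0,2] S   <
        [0,1] "map" : S/N
        [1,2] "under" : S\(S/N)
      [2,3] "a" : (PP/N)\S
    [3,4] "idea" : N
  [4,6] S\PP   <
    [4,5] "with" : PP/S
    [5,6] "near" : (S\PP)\(PP/S)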